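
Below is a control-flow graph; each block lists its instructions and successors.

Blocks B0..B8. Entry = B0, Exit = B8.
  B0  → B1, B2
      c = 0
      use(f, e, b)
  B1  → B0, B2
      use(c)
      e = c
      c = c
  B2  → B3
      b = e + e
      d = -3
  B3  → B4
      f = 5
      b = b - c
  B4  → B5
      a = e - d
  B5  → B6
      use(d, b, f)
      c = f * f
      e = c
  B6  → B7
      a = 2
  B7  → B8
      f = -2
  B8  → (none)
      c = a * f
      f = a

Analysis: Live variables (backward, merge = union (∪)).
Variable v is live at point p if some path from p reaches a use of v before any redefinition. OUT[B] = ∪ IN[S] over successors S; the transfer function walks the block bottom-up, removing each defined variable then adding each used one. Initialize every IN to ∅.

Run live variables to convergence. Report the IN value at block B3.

Fixpoint table:
  B0: | IN={b, e, f} | OUT={b, c, e, f}
  B1: | IN={b, c, f} | OUT={b, c, e, f}
  B2: | IN={c, e} | OUT={b, c, d, e}
  B3: | IN={b, c, d, e} | OUT={b, d, e, f}
  B4: | IN={b, d, e, f} | OUT={b, d, f}
  B5: | IN={b, d, f} | OUT={}
  B6: | IN={} | OUT={a}
  B7: | IN={a} | OUT={a, f}
  B8: | IN={a, f} | OUT={}

Merge at B3: OUT[B3] = IN[B4] = {b, d, e, f}
Applying B3's transfer function to that OUT value gives IN[B3] (row B3 above).

Answer: {b, c, d, e}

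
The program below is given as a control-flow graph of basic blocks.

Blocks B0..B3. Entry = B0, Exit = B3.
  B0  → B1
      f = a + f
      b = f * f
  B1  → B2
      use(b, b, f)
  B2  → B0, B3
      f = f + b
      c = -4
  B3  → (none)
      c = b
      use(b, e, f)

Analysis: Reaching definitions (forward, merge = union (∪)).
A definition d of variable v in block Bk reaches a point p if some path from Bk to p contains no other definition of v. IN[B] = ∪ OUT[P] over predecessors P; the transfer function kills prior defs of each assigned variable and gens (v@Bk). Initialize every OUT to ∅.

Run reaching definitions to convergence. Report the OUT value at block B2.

Converged values:
  B0:   IN={b@B0, c@B2, f@B2}   OUT={b@B0, c@B2, f@B0}
  B1:   IN={b@B0, c@B2, f@B0}   OUT={b@B0, c@B2, f@B0}
  B2:   IN={b@B0, c@B2, f@B0}   OUT={b@B0, c@B2, f@B2}
  B3:   IN={b@B0, c@B2, f@B2}   OUT={b@B0, c@B3, f@B2}

Merge at B2: IN[B2] = OUT[B1] = {b@B0, c@B2, f@B0}
Applying B2's transfer function to that IN value gives OUT[B2] (row B2 above).

Answer: {b@B0, c@B2, f@B2}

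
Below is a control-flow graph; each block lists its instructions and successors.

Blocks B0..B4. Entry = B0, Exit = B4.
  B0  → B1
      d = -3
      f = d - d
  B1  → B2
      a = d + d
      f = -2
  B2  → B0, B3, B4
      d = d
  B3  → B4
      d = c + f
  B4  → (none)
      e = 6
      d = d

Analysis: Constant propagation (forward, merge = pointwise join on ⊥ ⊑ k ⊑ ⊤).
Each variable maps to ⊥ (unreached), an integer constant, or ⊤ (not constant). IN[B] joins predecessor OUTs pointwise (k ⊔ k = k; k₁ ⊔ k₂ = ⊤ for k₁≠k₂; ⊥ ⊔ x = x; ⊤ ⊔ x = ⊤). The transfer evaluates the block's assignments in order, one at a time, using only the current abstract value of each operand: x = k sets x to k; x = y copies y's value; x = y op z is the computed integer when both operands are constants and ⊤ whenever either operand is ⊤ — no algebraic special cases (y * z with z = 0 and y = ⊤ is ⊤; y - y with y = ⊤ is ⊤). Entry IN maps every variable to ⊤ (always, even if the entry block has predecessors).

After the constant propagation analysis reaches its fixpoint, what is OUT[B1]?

Converged values:
  B0: | IN=(all ⊤) | OUT={d:-3, f:0; rest ⊤}
  B1: | IN={d:-3, f:0; rest ⊤} | OUT={a:-6, d:-3, f:-2; rest ⊤}
  B2: | IN={a:-6, d:-3, f:-2; rest ⊤} | OUT={a:-6, d:-3, f:-2; rest ⊤}
  B3: | IN={a:-6, d:-3, f:-2; rest ⊤} | OUT={a:-6, f:-2; rest ⊤}
  B4: | IN={a:-6, f:-2; rest ⊤} | OUT={a:-6, e:6, f:-2; rest ⊤}

Merge at B1: IN[B1] = OUT[B0] = {a: ⊤, b: ⊤, c: ⊤, d: -3, e: ⊤, f: 0}
Applying B1's transfer function to that IN value gives OUT[B1] (row B1 above).

Answer: {a: -6, b: ⊤, c: ⊤, d: -3, e: ⊤, f: -2}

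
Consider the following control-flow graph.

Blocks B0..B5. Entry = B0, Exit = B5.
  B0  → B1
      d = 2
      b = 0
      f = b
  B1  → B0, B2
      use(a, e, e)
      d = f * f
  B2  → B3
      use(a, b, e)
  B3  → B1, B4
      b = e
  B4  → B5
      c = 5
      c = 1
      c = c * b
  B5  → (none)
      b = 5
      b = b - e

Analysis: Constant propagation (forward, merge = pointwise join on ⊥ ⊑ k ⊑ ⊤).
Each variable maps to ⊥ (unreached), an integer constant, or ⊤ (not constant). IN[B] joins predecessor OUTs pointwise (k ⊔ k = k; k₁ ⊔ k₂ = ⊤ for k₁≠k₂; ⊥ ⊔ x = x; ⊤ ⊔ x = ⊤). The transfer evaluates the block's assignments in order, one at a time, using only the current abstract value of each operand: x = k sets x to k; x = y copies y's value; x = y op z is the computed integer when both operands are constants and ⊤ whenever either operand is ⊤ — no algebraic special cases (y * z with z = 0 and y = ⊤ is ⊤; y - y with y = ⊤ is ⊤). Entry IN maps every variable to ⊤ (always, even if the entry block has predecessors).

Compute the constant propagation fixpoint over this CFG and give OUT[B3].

Answer: {a: ⊤, b: ⊤, c: ⊤, d: 0, e: ⊤, f: 0}

Derivation:
Per-block solution:
  B0: | IN=(all ⊤) | OUT={b:0, d:2, f:0; rest ⊤}
  B1: | IN={f:0; rest ⊤} | OUT={d:0, f:0; rest ⊤}
  B2: | IN={d:0, f:0; rest ⊤} | OUT={d:0, f:0; rest ⊤}
  B3: | IN={d:0, f:0; rest ⊤} | OUT={d:0, f:0; rest ⊤}
  B4: | IN={d:0, f:0; rest ⊤} | OUT={d:0, f:0; rest ⊤}
  B5: | IN={d:0, f:0; rest ⊤} | OUT={d:0, f:0; rest ⊤}

Merge at B3: IN[B3] = OUT[B2] = {a: ⊤, b: ⊤, c: ⊤, d: 0, e: ⊤, f: 0}
Applying B3's transfer function to that IN value gives OUT[B3] (row B3 above).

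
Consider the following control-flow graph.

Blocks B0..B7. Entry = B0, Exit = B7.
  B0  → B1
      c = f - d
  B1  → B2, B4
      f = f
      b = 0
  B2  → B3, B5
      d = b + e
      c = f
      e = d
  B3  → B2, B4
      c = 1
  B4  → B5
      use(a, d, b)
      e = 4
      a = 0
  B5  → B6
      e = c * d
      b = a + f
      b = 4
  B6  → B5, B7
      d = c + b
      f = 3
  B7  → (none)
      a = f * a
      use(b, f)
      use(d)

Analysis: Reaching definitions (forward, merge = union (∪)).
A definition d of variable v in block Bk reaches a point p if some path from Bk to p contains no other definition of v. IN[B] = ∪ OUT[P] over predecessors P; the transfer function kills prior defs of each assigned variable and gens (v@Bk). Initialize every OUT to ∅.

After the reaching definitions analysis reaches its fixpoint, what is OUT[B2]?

Answer: {b@B1, c@B2, d@B2, e@B2, f@B1}

Derivation:
Converged values:
  B0:   IN={}   OUT={c@B0}
  B1:   IN={c@B0}   OUT={b@B1, c@B0, f@B1}
  B2:   IN={b@B1, c@B0, c@B3, d@B2, e@B2, f@B1}   OUT={b@B1, c@B2, d@B2, e@B2, f@B1}
  B3:   IN={b@B1, c@B2, d@B2, e@B2, f@B1}   OUT={b@B1, c@B3, d@B2, e@B2, f@B1}
  B4:   IN={b@B1, c@B0, c@B3, d@B2, e@B2, f@B1}   OUT={a@B4, b@B1, c@B0, c@B3, d@B2, e@B4, f@B1}
  B5:   IN={a@B4, b@B1, b@B5, c@B0, c@B2, c@B3, d@B2, d@B6, e@B2, e@B4, e@B5, f@B1, f@B6}   OUT={a@B4, b@B5, c@B0, c@B2, c@B3, d@B2, d@B6, e@B5, f@B1, f@B6}
  B6:   IN={a@B4, b@B5, c@B0, c@B2, c@B3, d@B2, d@B6, e@B5, f@B1, f@B6}   OUT={a@B4, b@B5, c@B0, c@B2, c@B3, d@B6, e@B5, f@B6}
  B7:   IN={a@B4, b@B5, c@B0, c@B2, c@B3, d@B6, e@B5, f@B6}   OUT={a@B7, b@B5, c@B0, c@B2, c@B3, d@B6, e@B5, f@B6}

Merge at B2: IN[B2] = OUT[B1] ⊔ OUT[B3] = {b@B1, c@B0, c@B3, d@B2, e@B2, f@B1}
Applying B2's transfer function to that IN value gives OUT[B2] (row B2 above).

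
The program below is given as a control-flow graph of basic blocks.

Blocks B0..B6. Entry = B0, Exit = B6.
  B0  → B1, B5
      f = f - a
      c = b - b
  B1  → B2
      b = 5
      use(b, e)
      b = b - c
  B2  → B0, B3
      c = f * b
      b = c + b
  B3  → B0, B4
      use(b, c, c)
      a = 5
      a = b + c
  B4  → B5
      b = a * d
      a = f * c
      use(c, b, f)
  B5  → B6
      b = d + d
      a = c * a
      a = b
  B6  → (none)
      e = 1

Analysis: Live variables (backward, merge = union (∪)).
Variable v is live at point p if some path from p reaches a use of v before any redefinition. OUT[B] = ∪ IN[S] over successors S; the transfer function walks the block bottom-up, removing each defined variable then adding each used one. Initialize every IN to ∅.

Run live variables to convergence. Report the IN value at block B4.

Per-block solution:
  B0: | IN={a, b, d, e, f} | OUT={a, c, d, e, f}
  B1: | IN={a, c, d, e, f} | OUT={a, b, d, e, f}
  B2: | IN={a, b, d, e, f} | OUT={a, b, c, d, e, f}
  B3: | IN={b, c, d, e, f} | OUT={a, b, c, d, e, f}
  B4: | IN={a, c, d, f} | OUT={a, c, d}
  B5: | IN={a, c, d} | OUT={}
  B6: | IN={} | OUT={}

Merge at B4: OUT[B4] = IN[B5] = {a, c, d}
Applying B4's transfer function to that OUT value gives IN[B4] (row B4 above).

Answer: {a, c, d, f}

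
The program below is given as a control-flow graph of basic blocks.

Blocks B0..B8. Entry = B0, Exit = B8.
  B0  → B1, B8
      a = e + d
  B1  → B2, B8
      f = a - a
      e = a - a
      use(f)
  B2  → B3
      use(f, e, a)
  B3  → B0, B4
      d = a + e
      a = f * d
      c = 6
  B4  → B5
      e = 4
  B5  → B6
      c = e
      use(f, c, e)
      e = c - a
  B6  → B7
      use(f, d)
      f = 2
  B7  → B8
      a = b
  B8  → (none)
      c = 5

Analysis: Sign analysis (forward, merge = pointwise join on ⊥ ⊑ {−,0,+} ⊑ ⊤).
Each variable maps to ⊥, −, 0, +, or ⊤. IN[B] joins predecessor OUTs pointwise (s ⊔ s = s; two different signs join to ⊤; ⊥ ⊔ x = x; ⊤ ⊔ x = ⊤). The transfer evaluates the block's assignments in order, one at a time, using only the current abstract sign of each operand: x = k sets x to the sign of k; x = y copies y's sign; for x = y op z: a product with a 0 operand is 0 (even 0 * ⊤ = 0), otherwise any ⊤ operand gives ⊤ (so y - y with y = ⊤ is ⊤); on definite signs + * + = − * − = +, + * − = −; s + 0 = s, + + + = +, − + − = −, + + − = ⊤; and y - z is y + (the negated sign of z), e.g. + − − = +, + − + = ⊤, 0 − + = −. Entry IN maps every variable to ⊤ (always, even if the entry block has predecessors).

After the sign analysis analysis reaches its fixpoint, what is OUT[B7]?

Answer: {a: ⊤, b: ⊤, c: +, d: ⊤, e: ⊤, f: +}

Trace:
Fixpoint table:
  B0:   IN=(all ⊤)   OUT=(all ⊤)
  B1:   IN=(all ⊤)   OUT=(all ⊤)
  B2:   IN=(all ⊤)   OUT=(all ⊤)
  B3:   IN=(all ⊤)   OUT={c:+; rest ⊤}
  B4:   IN={c:+; rest ⊤}   OUT={c:+, e:+; rest ⊤}
  B5:   IN={c:+, e:+; rest ⊤}   OUT={c:+; rest ⊤}
  B6:   IN={c:+; rest ⊤}   OUT={c:+, f:+; rest ⊤}
  B7:   IN={c:+, f:+; rest ⊤}   OUT={c:+, f:+; rest ⊤}
  B8:   IN=(all ⊤)   OUT={c:+; rest ⊤}

Merge at B7: IN[B7] = OUT[B6] = {a: ⊤, b: ⊤, c: +, d: ⊤, e: ⊤, f: +}
Applying B7's transfer function to that IN value gives OUT[B7] (row B7 above).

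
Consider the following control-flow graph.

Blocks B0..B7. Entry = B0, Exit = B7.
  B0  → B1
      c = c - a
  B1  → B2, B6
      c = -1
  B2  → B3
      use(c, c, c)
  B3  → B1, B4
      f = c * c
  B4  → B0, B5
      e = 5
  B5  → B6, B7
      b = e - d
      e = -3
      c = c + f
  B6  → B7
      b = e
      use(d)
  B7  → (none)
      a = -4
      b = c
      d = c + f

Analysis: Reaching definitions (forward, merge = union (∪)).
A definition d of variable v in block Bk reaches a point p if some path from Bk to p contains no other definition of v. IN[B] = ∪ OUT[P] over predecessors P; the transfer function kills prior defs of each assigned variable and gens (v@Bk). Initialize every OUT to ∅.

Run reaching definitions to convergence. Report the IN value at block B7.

Converged values:
  B0:   IN={c@B1, e@B4, f@B3}   OUT={c@B0, e@B4, f@B3}
  B1:   IN={c@B0, c@B1, e@B4, f@B3}   OUT={c@B1, e@B4, f@B3}
  B2:   IN={c@B1, e@B4, f@B3}   OUT={c@B1, e@B4, f@B3}
  B3:   IN={c@B1, e@B4, f@B3}   OUT={c@B1, e@B4, f@B3}
  B4:   IN={c@B1, e@B4, f@B3}   OUT={c@B1, e@B4, f@B3}
  B5:   IN={c@B1, e@B4, f@B3}   OUT={b@B5, c@B5, e@B5, f@B3}
  B6:   IN={b@B5, c@B1, c@B5, e@B4, e@B5, f@B3}   OUT={b@B6, c@B1, c@B5, e@B4, e@B5, f@B3}
  B7:   IN={b@B5, b@B6, c@B1, c@B5, e@B4, e@B5, f@B3}   OUT={a@B7, b@B7, c@B1, c@B5, d@B7, e@B4, e@B5, f@B3}

Merge at B7: IN[B7] = OUT[B5] ⊔ OUT[B6] = {b@B5, b@B6, c@B1, c@B5, e@B4, e@B5, f@B3}

Answer: {b@B5, b@B6, c@B1, c@B5, e@B4, e@B5, f@B3}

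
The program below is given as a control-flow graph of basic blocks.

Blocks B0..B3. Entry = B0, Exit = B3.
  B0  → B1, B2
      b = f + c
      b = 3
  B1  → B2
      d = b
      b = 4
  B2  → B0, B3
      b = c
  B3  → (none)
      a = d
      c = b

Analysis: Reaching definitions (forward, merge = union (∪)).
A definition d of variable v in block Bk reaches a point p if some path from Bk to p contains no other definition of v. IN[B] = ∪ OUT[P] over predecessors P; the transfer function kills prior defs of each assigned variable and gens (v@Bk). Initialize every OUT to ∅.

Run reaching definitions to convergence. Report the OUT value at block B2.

Answer: {b@B2, d@B1}

Working:
Per-block solution:
  B0:   IN={b@B2, d@B1}   OUT={b@B0, d@B1}
  B1:   IN={b@B0, d@B1}   OUT={b@B1, d@B1}
  B2:   IN={b@B0, b@B1, d@B1}   OUT={b@B2, d@B1}
  B3:   IN={b@B2, d@B1}   OUT={a@B3, b@B2, c@B3, d@B1}

Merge at B2: IN[B2] = OUT[B0] ⊔ OUT[B1] = {b@B0, b@B1, d@B1}
Applying B2's transfer function to that IN value gives OUT[B2] (row B2 above).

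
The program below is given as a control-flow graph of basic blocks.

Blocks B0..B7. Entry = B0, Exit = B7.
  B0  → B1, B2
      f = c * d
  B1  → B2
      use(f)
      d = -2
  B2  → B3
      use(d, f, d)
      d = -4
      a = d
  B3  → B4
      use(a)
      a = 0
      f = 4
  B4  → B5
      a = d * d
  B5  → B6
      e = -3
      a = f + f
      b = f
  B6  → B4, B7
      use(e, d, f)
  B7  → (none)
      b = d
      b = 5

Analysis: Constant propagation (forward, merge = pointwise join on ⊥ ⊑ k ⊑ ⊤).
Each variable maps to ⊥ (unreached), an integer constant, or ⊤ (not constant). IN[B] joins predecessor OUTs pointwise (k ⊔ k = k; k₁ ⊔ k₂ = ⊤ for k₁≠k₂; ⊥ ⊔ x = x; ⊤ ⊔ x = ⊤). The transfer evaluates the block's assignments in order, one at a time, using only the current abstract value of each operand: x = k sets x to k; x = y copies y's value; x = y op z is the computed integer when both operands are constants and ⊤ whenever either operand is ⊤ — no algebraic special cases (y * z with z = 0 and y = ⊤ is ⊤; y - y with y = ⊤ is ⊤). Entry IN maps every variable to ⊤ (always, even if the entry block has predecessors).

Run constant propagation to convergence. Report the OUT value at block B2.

Fixpoint table:
  B0:   IN=(all ⊤)   OUT=(all ⊤)
  B1:   IN=(all ⊤)   OUT={d:-2; rest ⊤}
  B2:   IN=(all ⊤)   OUT={a:-4, d:-4; rest ⊤}
  B3:   IN={a:-4, d:-4; rest ⊤}   OUT={a:0, d:-4, f:4; rest ⊤}
  B4:   IN={d:-4, f:4; rest ⊤}   OUT={a:16, d:-4, f:4; rest ⊤}
  B5:   IN={a:16, d:-4, f:4; rest ⊤}   OUT={a:8, b:4, d:-4, e:-3, f:4; rest ⊤}
  B6:   IN={a:8, b:4, d:-4, e:-3, f:4; rest ⊤}   OUT={a:8, b:4, d:-4, e:-3, f:4; rest ⊤}
  B7:   IN={a:8, b:4, d:-4, e:-3, f:4; rest ⊤}   OUT={a:8, b:5, d:-4, e:-3, f:4; rest ⊤}

Merge at B2: IN[B2] = OUT[B0] ⊔ OUT[B1] = {a: ⊤, b: ⊤, c: ⊤, d: ⊤, e: ⊤, f: ⊤}
Applying B2's transfer function to that IN value gives OUT[B2] (row B2 above).

Answer: {a: -4, b: ⊤, c: ⊤, d: -4, e: ⊤, f: ⊤}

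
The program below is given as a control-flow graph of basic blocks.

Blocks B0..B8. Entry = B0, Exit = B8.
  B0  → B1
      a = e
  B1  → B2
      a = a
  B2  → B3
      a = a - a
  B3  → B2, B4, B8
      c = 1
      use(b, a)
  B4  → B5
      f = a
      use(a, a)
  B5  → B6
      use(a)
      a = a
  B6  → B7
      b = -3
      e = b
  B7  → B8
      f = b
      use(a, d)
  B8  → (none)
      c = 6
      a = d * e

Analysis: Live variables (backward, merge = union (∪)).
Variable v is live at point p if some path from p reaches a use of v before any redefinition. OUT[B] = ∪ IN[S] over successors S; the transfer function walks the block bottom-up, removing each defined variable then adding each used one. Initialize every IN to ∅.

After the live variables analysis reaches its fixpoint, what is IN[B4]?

Fixpoint table:
  B0:   IN={b, d, e}   OUT={a, b, d, e}
  B1:   IN={a, b, d, e}   OUT={a, b, d, e}
  B2:   IN={a, b, d, e}   OUT={a, b, d, e}
  B3:   IN={a, b, d, e}   OUT={a, b, d, e}
  B4:   IN={a, d}   OUT={a, d}
  B5:   IN={a, d}   OUT={a, d}
  B6:   IN={a, d}   OUT={a, b, d, e}
  B7:   IN={a, b, d, e}   OUT={d, e}
  B8:   IN={d, e}   OUT={}

Merge at B4: OUT[B4] = IN[B5] = {a, d}
Applying B4's transfer function to that OUT value gives IN[B4] (row B4 above).

Answer: {a, d}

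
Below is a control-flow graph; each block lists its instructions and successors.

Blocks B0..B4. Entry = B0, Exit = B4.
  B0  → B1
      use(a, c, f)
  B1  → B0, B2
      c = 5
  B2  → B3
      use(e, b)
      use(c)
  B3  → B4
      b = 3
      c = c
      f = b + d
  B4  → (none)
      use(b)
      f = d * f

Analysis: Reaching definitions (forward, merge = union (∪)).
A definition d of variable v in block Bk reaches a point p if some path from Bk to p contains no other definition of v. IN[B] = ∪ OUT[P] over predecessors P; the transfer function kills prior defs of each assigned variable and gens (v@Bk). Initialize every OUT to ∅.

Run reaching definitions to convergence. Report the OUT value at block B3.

Answer: {b@B3, c@B3, f@B3}

Trace:
Per-block solution:
  B0:   IN={c@B1}   OUT={c@B1}
  B1:   IN={c@B1}   OUT={c@B1}
  B2:   IN={c@B1}   OUT={c@B1}
  B3:   IN={c@B1}   OUT={b@B3, c@B3, f@B3}
  B4:   IN={b@B3, c@B3, f@B3}   OUT={b@B3, c@B3, f@B4}

Merge at B3: IN[B3] = OUT[B2] = {c@B1}
Applying B3's transfer function to that IN value gives OUT[B3] (row B3 above).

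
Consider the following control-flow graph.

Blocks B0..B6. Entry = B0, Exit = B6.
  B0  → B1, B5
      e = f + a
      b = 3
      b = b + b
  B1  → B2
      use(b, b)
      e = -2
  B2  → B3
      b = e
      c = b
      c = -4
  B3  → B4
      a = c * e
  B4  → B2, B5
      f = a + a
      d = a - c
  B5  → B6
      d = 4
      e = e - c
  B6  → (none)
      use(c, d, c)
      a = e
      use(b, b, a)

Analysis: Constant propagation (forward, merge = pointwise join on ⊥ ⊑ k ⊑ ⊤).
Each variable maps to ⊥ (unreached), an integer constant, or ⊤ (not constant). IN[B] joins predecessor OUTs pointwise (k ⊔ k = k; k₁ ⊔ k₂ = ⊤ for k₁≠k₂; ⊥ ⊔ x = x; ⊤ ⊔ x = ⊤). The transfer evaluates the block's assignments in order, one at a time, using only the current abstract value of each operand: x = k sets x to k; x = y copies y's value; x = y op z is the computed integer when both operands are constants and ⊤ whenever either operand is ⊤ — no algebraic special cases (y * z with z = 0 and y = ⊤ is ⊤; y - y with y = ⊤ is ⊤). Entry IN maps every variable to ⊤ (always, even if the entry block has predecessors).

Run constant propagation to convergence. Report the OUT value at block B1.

Converged values:
  B0:  IN=(all ⊤)  OUT={b:6; rest ⊤}
  B1:  IN={b:6; rest ⊤}  OUT={b:6, e:-2; rest ⊤}
  B2:  IN={e:-2; rest ⊤}  OUT={b:-2, c:-4, e:-2; rest ⊤}
  B3:  IN={b:-2, c:-4, e:-2; rest ⊤}  OUT={a:8, b:-2, c:-4, e:-2; rest ⊤}
  B4:  IN={a:8, b:-2, c:-4, e:-2; rest ⊤}  OUT={a:8, b:-2, c:-4, d:12, e:-2, f:16; rest ⊤}
  B5:  IN=(all ⊤)  OUT={d:4; rest ⊤}
  B6:  IN={d:4; rest ⊤}  OUT={d:4; rest ⊤}

Merge at B1: IN[B1] = OUT[B0] = {a: ⊤, b: 6, c: ⊤, d: ⊤, e: ⊤, f: ⊤}
Applying B1's transfer function to that IN value gives OUT[B1] (row B1 above).

Answer: {a: ⊤, b: 6, c: ⊤, d: ⊤, e: -2, f: ⊤}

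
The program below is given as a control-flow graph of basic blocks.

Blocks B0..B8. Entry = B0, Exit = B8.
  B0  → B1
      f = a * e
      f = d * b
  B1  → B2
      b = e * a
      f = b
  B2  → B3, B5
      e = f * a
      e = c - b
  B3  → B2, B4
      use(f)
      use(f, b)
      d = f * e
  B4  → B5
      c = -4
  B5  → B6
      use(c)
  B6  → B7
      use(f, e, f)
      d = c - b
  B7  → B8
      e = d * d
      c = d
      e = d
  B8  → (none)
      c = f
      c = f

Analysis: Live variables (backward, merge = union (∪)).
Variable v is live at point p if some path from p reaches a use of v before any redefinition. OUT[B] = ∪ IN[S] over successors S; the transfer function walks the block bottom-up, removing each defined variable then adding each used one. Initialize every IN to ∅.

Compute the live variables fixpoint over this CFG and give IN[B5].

Answer: {b, c, e, f}

Trace:
Per-block solution:
  B0:  IN={a, b, c, d, e}  OUT={a, c, e}
  B1:  IN={a, c, e}  OUT={a, b, c, f}
  B2:  IN={a, b, c, f}  OUT={a, b, c, e, f}
  B3:  IN={a, b, c, e, f}  OUT={a, b, c, e, f}
  B4:  IN={b, e, f}  OUT={b, c, e, f}
  B5:  IN={b, c, e, f}  OUT={b, c, e, f}
  B6:  IN={b, c, e, f}  OUT={d, f}
  B7:  IN={d, f}  OUT={f}
  B8:  IN={f}  OUT={}

Merge at B5: OUT[B5] = IN[B6] = {b, c, e, f}
Applying B5's transfer function to that OUT value gives IN[B5] (row B5 above).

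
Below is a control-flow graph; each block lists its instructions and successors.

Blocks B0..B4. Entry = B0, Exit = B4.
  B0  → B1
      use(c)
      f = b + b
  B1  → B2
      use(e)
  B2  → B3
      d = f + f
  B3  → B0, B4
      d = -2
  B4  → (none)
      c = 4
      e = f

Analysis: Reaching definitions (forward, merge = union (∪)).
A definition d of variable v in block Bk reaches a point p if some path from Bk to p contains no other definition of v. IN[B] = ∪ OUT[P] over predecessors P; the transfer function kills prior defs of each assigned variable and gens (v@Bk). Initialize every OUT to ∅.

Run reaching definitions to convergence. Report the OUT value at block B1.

Answer: {d@B3, f@B0}

Trace:
Converged values:
  B0:  IN={d@B3, f@B0}  OUT={d@B3, f@B0}
  B1:  IN={d@B3, f@B0}  OUT={d@B3, f@B0}
  B2:  IN={d@B3, f@B0}  OUT={d@B2, f@B0}
  B3:  IN={d@B2, f@B0}  OUT={d@B3, f@B0}
  B4:  IN={d@B3, f@B0}  OUT={c@B4, d@B3, e@B4, f@B0}

Merge at B1: IN[B1] = OUT[B0] = {d@B3, f@B0}
Applying B1's transfer function to that IN value gives OUT[B1] (row B1 above).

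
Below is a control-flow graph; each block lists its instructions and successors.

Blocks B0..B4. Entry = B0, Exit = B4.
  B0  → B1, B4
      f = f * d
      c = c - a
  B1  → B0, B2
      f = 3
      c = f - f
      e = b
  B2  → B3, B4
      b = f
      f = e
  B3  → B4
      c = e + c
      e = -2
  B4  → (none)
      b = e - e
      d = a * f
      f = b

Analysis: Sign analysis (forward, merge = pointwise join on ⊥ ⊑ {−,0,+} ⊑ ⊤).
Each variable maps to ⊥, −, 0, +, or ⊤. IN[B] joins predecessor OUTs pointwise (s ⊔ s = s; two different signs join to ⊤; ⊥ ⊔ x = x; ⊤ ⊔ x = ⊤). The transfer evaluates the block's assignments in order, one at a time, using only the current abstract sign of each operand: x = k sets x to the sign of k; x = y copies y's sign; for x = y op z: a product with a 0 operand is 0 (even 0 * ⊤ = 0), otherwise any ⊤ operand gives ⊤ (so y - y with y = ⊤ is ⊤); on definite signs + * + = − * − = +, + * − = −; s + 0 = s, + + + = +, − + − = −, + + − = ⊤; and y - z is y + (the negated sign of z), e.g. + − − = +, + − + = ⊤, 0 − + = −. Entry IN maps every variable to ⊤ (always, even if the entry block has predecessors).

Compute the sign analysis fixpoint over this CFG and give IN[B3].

Converged values:
  B0:  IN=(all ⊤)  OUT=(all ⊤)
  B1:  IN=(all ⊤)  OUT={f:+; rest ⊤}
  B2:  IN={f:+; rest ⊤}  OUT={b:+; rest ⊤}
  B3:  IN={b:+; rest ⊤}  OUT={b:+, e:-; rest ⊤}
  B4:  IN=(all ⊤)  OUT=(all ⊤)

Merge at B3: IN[B3] = OUT[B2] = {a: ⊤, b: +, c: ⊤, d: ⊤, e: ⊤, f: ⊤}

Answer: {a: ⊤, b: +, c: ⊤, d: ⊤, e: ⊤, f: ⊤}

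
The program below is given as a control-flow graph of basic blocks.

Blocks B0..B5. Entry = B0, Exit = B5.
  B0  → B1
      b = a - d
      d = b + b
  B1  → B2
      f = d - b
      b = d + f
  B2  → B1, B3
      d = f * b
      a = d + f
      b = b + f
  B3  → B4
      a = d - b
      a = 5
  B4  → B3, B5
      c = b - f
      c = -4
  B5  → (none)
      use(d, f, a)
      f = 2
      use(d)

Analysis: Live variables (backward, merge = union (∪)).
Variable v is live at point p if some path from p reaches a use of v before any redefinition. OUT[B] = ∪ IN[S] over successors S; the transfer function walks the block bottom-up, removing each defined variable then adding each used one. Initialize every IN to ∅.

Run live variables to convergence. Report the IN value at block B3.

Converged values:
  B0: | IN={a, d} | OUT={b, d}
  B1: | IN={b, d} | OUT={b, f}
  B2: | IN={b, f} | OUT={b, d, f}
  B3: | IN={b, d, f} | OUT={a, b, d, f}
  B4: | IN={a, b, d, f} | OUT={a, b, d, f}
  B5: | IN={a, d, f} | OUT={}

Merge at B3: OUT[B3] = IN[B4] = {a, b, d, f}
Applying B3's transfer function to that OUT value gives IN[B3] (row B3 above).

Answer: {b, d, f}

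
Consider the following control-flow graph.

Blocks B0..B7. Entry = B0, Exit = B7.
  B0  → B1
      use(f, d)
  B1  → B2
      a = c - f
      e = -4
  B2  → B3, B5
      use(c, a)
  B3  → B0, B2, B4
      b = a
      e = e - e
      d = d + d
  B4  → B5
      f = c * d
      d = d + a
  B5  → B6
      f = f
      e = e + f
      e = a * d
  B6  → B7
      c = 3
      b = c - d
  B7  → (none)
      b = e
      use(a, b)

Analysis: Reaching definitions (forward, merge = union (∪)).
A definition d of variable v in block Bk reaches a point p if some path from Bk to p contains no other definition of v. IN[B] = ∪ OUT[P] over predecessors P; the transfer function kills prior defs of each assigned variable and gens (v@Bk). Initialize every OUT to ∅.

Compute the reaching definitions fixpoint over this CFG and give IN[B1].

Converged values:
  B0: | IN={a@B1, b@B3, d@B3, e@B3} | OUT={a@B1, b@B3, d@B3, e@B3}
  B1: | IN={a@B1, b@B3, d@B3, e@B3} | OUT={a@B1, b@B3, d@B3, e@B1}
  B2: | IN={a@B1, b@B3, d@B3, e@B1, e@B3} | OUT={a@B1, b@B3, d@B3, e@B1, e@B3}
  B3: | IN={a@B1, b@B3, d@B3, e@B1, e@B3} | OUT={a@B1, b@B3, d@B3, e@B3}
  B4: | IN={a@B1, b@B3, d@B3, e@B3} | OUT={a@B1, b@B3, d@B4, e@B3, f@B4}
  B5: | IN={a@B1, b@B3, d@B3, d@B4, e@B1, e@B3, f@B4} | OUT={a@B1, b@B3, d@B3, d@B4, e@B5, f@B5}
  B6: | IN={a@B1, b@B3, d@B3, d@B4, e@B5, f@B5} | OUT={a@B1, b@B6, c@B6, d@B3, d@B4, e@B5, f@B5}
  B7: | IN={a@B1, b@B6, c@B6, d@B3, d@B4, e@B5, f@B5} | OUT={a@B1, b@B7, c@B6, d@B3, d@B4, e@B5, f@B5}

Merge at B1: IN[B1] = OUT[B0] = {a@B1, b@B3, d@B3, e@B3}

Answer: {a@B1, b@B3, d@B3, e@B3}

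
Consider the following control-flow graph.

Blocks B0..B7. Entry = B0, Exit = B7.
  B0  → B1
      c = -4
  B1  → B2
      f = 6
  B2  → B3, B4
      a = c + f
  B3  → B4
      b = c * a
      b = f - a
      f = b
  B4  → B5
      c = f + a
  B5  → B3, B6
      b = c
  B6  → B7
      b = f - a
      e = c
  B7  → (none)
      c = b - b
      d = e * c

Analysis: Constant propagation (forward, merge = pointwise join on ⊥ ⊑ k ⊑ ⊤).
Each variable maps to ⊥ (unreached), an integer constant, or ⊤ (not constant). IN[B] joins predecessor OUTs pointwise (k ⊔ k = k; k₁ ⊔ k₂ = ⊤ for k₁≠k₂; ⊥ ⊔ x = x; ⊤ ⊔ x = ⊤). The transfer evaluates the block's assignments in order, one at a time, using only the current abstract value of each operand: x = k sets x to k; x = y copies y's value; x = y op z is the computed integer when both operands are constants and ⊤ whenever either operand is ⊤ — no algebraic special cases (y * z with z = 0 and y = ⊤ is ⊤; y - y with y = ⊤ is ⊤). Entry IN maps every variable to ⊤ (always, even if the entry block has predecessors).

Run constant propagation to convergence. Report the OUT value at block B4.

Answer: {a: 2, b: ⊤, c: ⊤, d: ⊤, e: ⊤, f: ⊤}

Trace:
Fixpoint table:
  B0: | IN=(all ⊤) | OUT={c:-4; rest ⊤}
  B1: | IN={c:-4; rest ⊤} | OUT={c:-4, f:6; rest ⊤}
  B2: | IN={c:-4, f:6; rest ⊤} | OUT={a:2, c:-4, f:6; rest ⊤}
  B3: | IN={a:2; rest ⊤} | OUT={a:2; rest ⊤}
  B4: | IN={a:2; rest ⊤} | OUT={a:2; rest ⊤}
  B5: | IN={a:2; rest ⊤} | OUT={a:2; rest ⊤}
  B6: | IN={a:2; rest ⊤} | OUT={a:2; rest ⊤}
  B7: | IN={a:2; rest ⊤} | OUT={a:2; rest ⊤}

Merge at B4: IN[B4] = OUT[B2] ⊔ OUT[B3] = {a: 2, b: ⊤, c: ⊤, d: ⊤, e: ⊤, f: ⊤}
Applying B4's transfer function to that IN value gives OUT[B4] (row B4 above).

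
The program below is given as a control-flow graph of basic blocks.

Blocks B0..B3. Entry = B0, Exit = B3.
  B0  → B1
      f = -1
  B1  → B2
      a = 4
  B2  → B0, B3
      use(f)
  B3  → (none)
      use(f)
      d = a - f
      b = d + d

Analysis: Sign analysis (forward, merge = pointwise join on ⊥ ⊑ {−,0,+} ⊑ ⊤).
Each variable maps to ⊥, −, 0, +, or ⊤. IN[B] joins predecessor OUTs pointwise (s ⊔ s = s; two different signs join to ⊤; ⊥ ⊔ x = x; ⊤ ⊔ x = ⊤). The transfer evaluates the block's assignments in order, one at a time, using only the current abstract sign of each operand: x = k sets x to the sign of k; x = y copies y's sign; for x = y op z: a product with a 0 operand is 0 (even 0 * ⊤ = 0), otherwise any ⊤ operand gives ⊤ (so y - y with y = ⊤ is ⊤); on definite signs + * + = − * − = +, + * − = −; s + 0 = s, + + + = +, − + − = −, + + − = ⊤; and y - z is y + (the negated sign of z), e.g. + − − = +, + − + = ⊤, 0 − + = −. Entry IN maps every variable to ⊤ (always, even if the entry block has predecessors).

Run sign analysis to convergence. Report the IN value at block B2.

Answer: {a: +, b: ⊤, c: ⊤, d: ⊤, e: ⊤, f: -}

Working:
Converged values:
  B0: | IN=(all ⊤) | OUT={f:-; rest ⊤}
  B1: | IN={f:-; rest ⊤} | OUT={a:+, f:-; rest ⊤}
  B2: | IN={a:+, f:-; rest ⊤} | OUT={a:+, f:-; rest ⊤}
  B3: | IN={a:+, f:-; rest ⊤} | OUT={a:+, b:+, d:+, f:-; rest ⊤}

Merge at B2: IN[B2] = OUT[B1] = {a: +, b: ⊤, c: ⊤, d: ⊤, e: ⊤, f: -}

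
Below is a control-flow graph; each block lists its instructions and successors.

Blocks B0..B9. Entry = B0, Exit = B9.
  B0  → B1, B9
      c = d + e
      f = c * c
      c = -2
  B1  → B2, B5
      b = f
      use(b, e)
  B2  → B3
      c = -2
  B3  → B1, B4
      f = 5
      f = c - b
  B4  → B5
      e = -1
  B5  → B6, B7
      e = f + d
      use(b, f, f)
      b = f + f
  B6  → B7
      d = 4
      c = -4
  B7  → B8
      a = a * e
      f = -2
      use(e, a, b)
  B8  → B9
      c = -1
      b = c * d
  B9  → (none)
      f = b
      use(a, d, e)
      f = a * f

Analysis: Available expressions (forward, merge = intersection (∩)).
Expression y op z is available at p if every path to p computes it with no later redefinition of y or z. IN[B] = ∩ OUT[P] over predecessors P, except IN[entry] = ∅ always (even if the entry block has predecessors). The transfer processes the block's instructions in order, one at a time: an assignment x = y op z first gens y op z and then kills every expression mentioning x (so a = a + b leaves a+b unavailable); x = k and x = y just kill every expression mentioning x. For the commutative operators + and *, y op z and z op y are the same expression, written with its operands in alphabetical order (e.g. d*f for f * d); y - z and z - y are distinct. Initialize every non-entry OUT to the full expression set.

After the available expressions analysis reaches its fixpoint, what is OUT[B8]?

Answer: {c*d}

Trace:
Fixpoint table:
  B0:   IN={}   OUT={d+e}
  B1:   IN={d+e}   OUT={d+e}
  B2:   IN={d+e}   OUT={d+e}
  B3:   IN={d+e}   OUT={c-b, d+e}
  B4:   IN={c-b, d+e}   OUT={c-b}
  B5:   IN={}   OUT={d+f, f+f}
  B6:   IN={d+f, f+f}   OUT={f+f}
  B7:   IN={f+f}   OUT={}
  B8:   IN={}   OUT={c*d}
  B9:   IN={}   OUT={}

Merge at B8: IN[B8] = OUT[B7] = {}
Applying B8's transfer function to that IN value gives OUT[B8] (row B8 above).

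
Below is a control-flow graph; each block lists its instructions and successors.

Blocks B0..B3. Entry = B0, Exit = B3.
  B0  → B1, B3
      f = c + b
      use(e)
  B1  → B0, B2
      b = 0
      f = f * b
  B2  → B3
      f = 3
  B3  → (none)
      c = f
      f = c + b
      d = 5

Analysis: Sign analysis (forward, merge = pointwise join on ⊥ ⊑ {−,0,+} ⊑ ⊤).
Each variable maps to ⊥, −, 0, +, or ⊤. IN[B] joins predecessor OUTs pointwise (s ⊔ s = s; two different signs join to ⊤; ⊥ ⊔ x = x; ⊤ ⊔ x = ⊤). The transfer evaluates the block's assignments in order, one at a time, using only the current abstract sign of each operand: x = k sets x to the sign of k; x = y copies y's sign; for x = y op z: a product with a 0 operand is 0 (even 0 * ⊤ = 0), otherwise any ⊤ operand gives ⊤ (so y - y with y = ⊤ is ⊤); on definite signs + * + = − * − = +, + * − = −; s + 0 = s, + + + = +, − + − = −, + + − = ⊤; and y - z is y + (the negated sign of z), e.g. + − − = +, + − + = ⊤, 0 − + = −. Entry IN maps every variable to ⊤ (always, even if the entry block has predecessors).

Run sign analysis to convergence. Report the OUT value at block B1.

Per-block solution:
  B0:   IN=(all ⊤)   OUT=(all ⊤)
  B1:   IN=(all ⊤)   OUT={b:0, f:0; rest ⊤}
  B2:   IN={b:0, f:0; rest ⊤}   OUT={b:0, f:+; rest ⊤}
  B3:   IN=(all ⊤)   OUT={d:+; rest ⊤}

Merge at B1: IN[B1] = OUT[B0] = {a: ⊤, b: ⊤, c: ⊤, d: ⊤, e: ⊤, f: ⊤}
Applying B1's transfer function to that IN value gives OUT[B1] (row B1 above).

Answer: {a: ⊤, b: 0, c: ⊤, d: ⊤, e: ⊤, f: 0}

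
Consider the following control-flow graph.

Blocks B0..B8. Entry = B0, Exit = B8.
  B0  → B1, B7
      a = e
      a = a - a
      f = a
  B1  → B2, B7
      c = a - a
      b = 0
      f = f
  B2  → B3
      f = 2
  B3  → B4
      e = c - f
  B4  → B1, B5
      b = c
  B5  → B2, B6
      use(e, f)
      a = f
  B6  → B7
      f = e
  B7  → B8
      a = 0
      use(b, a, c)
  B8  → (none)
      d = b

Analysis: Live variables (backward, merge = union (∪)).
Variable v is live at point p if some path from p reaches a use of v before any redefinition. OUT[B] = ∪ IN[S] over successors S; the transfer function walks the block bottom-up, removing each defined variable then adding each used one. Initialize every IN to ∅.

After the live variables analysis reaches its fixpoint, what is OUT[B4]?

Per-block solution:
  B0:  IN={b, c, e}  OUT={a, b, c, f}
  B1:  IN={a, f}  OUT={a, b, c}
  B2:  IN={a, c}  OUT={a, c, f}
  B3:  IN={a, c, f}  OUT={a, c, e, f}
  B4:  IN={a, c, e, f}  OUT={a, b, c, e, f}
  B5:  IN={b, c, e, f}  OUT={a, b, c, e}
  B6:  IN={b, c, e}  OUT={b, c}
  B7:  IN={b, c}  OUT={b}
  B8:  IN={b}  OUT={}

Merge at B4: OUT[B4] = IN[B1] ⊔ IN[B5] = {a, b, c, e, f}

Answer: {a, b, c, e, f}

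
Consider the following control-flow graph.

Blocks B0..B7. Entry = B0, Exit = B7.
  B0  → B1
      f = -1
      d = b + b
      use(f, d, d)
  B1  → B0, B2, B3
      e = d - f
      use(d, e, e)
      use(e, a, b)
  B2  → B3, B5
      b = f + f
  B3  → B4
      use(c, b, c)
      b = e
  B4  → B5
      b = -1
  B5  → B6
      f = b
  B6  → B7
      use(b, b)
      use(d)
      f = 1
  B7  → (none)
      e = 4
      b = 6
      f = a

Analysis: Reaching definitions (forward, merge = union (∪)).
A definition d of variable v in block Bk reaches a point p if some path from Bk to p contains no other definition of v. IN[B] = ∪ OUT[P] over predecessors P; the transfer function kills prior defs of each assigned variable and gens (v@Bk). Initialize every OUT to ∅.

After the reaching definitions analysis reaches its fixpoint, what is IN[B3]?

Answer: {b@B2, d@B0, e@B1, f@B0}

Derivation:
Per-block solution:
  B0:  IN={d@B0, e@B1, f@B0}  OUT={d@B0, e@B1, f@B0}
  B1:  IN={d@B0, e@B1, f@B0}  OUT={d@B0, e@B1, f@B0}
  B2:  IN={d@B0, e@B1, f@B0}  OUT={b@B2, d@B0, e@B1, f@B0}
  B3:  IN={b@B2, d@B0, e@B1, f@B0}  OUT={b@B3, d@B0, e@B1, f@B0}
  B4:  IN={b@B3, d@B0, e@B1, f@B0}  OUT={b@B4, d@B0, e@B1, f@B0}
  B5:  IN={b@B2, b@B4, d@B0, e@B1, f@B0}  OUT={b@B2, b@B4, d@B0, e@B1, f@B5}
  B6:  IN={b@B2, b@B4, d@B0, e@B1, f@B5}  OUT={b@B2, b@B4, d@B0, e@B1, f@B6}
  B7:  IN={b@B2, b@B4, d@B0, e@B1, f@B6}  OUT={b@B7, d@B0, e@B7, f@B7}

Merge at B3: IN[B3] = OUT[B1] ⊔ OUT[B2] = {b@B2, d@B0, e@B1, f@B0}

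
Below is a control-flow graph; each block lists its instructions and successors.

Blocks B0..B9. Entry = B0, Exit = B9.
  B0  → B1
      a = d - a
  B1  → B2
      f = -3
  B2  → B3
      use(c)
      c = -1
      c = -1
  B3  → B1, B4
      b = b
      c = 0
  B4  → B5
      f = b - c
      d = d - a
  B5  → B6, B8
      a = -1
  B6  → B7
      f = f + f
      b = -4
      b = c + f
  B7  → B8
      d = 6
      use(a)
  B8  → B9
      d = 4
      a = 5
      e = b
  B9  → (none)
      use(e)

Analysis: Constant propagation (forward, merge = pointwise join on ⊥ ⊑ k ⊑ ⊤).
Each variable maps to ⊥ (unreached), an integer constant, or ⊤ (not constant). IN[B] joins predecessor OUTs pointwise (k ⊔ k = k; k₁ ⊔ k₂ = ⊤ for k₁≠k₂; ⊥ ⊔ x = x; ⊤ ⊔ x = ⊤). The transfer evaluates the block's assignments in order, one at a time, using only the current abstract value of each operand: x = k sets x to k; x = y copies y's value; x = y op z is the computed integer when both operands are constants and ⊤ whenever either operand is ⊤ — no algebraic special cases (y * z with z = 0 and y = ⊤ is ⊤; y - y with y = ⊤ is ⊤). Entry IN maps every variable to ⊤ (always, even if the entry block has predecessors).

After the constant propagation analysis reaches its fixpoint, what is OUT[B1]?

Per-block solution:
  B0:  IN=(all ⊤)  OUT=(all ⊤)
  B1:  IN=(all ⊤)  OUT={f:-3; rest ⊤}
  B2:  IN={f:-3; rest ⊤}  OUT={c:-1, f:-3; rest ⊤}
  B3:  IN={c:-1, f:-3; rest ⊤}  OUT={c:0, f:-3; rest ⊤}
  B4:  IN={c:0, f:-3; rest ⊤}  OUT={c:0; rest ⊤}
  B5:  IN={c:0; rest ⊤}  OUT={a:-1, c:0; rest ⊤}
  B6:  IN={a:-1, c:0; rest ⊤}  OUT={a:-1, c:0; rest ⊤}
  B7:  IN={a:-1, c:0; rest ⊤}  OUT={a:-1, c:0, d:6; rest ⊤}
  B8:  IN={a:-1, c:0; rest ⊤}  OUT={a:5, c:0, d:4; rest ⊤}
  B9:  IN={a:5, c:0, d:4; rest ⊤}  OUT={a:5, c:0, d:4; rest ⊤}

Merge at B1: IN[B1] = OUT[B0] ⊔ OUT[B3] = {a: ⊤, b: ⊤, c: ⊤, d: ⊤, e: ⊤, f: ⊤}
Applying B1's transfer function to that IN value gives OUT[B1] (row B1 above).

Answer: {a: ⊤, b: ⊤, c: ⊤, d: ⊤, e: ⊤, f: -3}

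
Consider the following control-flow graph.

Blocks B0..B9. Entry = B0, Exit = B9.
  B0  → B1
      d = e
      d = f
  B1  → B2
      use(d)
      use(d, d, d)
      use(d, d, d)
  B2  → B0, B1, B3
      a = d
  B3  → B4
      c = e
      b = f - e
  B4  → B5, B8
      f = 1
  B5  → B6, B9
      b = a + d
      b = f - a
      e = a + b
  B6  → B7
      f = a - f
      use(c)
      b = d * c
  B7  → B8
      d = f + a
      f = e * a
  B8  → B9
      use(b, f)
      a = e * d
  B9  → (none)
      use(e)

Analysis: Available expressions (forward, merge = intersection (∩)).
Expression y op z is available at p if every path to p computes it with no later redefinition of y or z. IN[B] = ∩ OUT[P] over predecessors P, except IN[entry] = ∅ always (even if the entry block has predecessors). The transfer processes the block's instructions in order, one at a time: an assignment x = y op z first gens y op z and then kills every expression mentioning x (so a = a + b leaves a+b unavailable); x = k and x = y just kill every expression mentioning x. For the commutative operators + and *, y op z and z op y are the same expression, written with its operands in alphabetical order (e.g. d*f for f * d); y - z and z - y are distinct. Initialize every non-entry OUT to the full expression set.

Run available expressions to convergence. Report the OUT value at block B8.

Per-block solution:
  B0:   IN={}   OUT={}
  B1:   IN={}   OUT={}
  B2:   IN={}   OUT={}
  B3:   IN={}   OUT={f-e}
  B4:   IN={f-e}   OUT={}
  B5:   IN={}   OUT={a+b, a+d, f-a}
  B6:   IN={a+b, a+d, f-a}   OUT={a+d, c*d}
  B7:   IN={a+d, c*d}   OUT={a*e}
  B8:   IN={}   OUT={d*e}
  B9:   IN={}   OUT={}

Merge at B8: IN[B8] = OUT[B4] ∩ OUT[B7] = {}
Applying B8's transfer function to that IN value gives OUT[B8] (row B8 above).

Answer: {d*e}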